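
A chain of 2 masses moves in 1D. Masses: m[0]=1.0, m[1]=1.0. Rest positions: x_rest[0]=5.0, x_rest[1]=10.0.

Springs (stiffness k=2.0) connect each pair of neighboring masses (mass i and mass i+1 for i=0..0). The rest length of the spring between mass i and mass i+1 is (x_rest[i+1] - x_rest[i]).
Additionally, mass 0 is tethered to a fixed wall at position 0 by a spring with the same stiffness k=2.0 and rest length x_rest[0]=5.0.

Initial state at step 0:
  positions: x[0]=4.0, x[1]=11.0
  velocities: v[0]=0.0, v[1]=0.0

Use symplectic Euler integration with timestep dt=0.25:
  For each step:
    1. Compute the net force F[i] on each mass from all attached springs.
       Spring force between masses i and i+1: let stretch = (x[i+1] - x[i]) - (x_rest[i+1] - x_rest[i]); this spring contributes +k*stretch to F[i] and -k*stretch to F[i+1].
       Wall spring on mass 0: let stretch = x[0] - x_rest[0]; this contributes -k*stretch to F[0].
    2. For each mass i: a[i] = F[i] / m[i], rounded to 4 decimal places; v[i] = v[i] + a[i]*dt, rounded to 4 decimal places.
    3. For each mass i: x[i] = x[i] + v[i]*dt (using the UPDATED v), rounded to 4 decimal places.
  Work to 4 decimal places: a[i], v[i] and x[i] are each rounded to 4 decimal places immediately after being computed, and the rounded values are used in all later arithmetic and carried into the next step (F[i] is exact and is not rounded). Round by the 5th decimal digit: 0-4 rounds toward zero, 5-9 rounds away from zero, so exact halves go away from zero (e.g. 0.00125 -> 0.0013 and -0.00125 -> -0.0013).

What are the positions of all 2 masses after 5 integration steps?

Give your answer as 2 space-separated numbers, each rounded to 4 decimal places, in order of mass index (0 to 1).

Step 0: x=[4.0000 11.0000] v=[0.0000 0.0000]
Step 1: x=[4.3750 10.7500] v=[1.5000 -1.0000]
Step 2: x=[5.0000 10.3281] v=[2.5000 -1.6875]
Step 3: x=[5.6660 9.8652] v=[2.6641 -1.8516]
Step 4: x=[6.1487 9.5024] v=[1.9307 -1.4512]
Step 5: x=[6.2820 9.3454] v=[0.5332 -0.6281]

Answer: 6.2820 9.3454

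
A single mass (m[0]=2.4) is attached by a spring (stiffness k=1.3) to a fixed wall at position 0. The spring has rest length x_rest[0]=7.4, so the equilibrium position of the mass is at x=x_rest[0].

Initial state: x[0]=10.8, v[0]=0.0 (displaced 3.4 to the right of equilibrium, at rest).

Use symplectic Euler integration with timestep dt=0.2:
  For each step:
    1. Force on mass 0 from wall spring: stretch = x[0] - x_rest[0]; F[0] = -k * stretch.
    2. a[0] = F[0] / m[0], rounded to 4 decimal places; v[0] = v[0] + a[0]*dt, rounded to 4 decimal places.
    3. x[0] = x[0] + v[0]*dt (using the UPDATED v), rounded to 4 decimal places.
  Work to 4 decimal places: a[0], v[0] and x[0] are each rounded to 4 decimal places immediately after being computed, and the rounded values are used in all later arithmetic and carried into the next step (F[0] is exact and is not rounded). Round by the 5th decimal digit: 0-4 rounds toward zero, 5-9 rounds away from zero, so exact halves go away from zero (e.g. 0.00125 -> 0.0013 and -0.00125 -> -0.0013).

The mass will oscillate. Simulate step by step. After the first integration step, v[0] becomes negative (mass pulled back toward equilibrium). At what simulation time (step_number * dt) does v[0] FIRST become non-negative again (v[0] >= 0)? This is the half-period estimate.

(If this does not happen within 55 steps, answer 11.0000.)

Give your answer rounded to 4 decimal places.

Answer: 4.4000

Derivation:
Step 0: x=[10.8000] v=[0.0000]
Step 1: x=[10.7263] v=[-0.3683]
Step 2: x=[10.5806] v=[-0.7286]
Step 3: x=[10.3660] v=[-1.0732]
Step 4: x=[10.0871] v=[-1.3945]
Step 5: x=[9.7500] v=[-1.6856]
Step 6: x=[9.3620] v=[-1.9402]
Step 7: x=[8.9314] v=[-2.1528]
Step 8: x=[8.4677] v=[-2.3187]
Step 9: x=[7.9808] v=[-2.4344]
Step 10: x=[7.4813] v=[-2.4973]
Step 11: x=[6.9801] v=[-2.5061]
Step 12: x=[6.4880] v=[-2.4606]
Step 13: x=[6.0156] v=[-2.3618]
Step 14: x=[5.5732] v=[-2.2118]
Step 15: x=[5.1704] v=[-2.0139]
Step 16: x=[4.8159] v=[-1.7724]
Step 17: x=[4.5174] v=[-1.4925]
Step 18: x=[4.2814] v=[-1.1802]
Step 19: x=[4.1129] v=[-0.8424]
Step 20: x=[4.0156] v=[-0.4863]
Step 21: x=[3.9917] v=[-0.1197]
Step 22: x=[4.0416] v=[0.2495]
First v>=0 after going negative at step 22, time=4.4000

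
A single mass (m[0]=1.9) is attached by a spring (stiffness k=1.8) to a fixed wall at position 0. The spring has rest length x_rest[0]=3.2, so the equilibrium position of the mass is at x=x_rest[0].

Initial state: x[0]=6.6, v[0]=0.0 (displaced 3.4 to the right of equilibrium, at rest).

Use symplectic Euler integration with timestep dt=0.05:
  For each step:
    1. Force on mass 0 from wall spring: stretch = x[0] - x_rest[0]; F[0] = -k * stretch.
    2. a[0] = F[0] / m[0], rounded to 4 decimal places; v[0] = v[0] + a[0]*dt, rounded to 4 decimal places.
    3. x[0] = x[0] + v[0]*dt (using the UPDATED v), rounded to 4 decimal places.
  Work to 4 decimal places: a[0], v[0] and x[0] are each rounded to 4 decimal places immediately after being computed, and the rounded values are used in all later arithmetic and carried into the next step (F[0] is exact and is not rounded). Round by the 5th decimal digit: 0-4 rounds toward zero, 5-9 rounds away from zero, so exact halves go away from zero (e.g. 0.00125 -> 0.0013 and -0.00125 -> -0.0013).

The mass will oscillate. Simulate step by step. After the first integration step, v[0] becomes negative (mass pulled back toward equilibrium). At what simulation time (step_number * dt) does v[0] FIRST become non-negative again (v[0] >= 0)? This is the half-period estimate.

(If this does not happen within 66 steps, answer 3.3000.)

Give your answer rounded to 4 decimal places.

Step 0: x=[6.6000] v=[0.0000]
Step 1: x=[6.5919] v=[-0.1611]
Step 2: x=[6.5758] v=[-0.3218]
Step 3: x=[6.5517] v=[-0.4817]
Step 4: x=[6.5197] v=[-0.6405]
Step 5: x=[6.4798] v=[-0.7978]
Step 6: x=[6.4321] v=[-0.9532]
Step 7: x=[6.3768] v=[-1.1063]
Step 8: x=[6.3140] v=[-1.2568]
Step 9: x=[6.2438] v=[-1.4043]
Step 10: x=[6.1664] v=[-1.5485]
Step 11: x=[6.0820] v=[-1.6890]
Step 12: x=[5.9907] v=[-1.8255]
Step 13: x=[5.8928] v=[-1.9577]
Step 14: x=[5.7885] v=[-2.0853]
Step 15: x=[5.6781] v=[-2.2079]
Step 16: x=[5.5618] v=[-2.3253]
Step 17: x=[5.4399] v=[-2.4372]
Step 18: x=[5.3127] v=[-2.5433]
Step 19: x=[5.1805] v=[-2.6434]
Step 20: x=[5.0436] v=[-2.7372]
Step 21: x=[4.9024] v=[-2.8245]
Step 22: x=[4.7571] v=[-2.9051]
Step 23: x=[4.6082] v=[-2.9789]
Step 24: x=[4.4559] v=[-3.0456]
Step 25: x=[4.3006] v=[-3.1051]
Step 26: x=[4.1427] v=[-3.1572]
Step 27: x=[3.9826] v=[-3.2019]
Step 28: x=[3.8207] v=[-3.2390]
Step 29: x=[3.6573] v=[-3.2684]
Step 30: x=[3.4928] v=[-3.2901]
Step 31: x=[3.3276] v=[-3.3040]
Step 32: x=[3.1621] v=[-3.3100]
Step 33: x=[2.9967] v=[-3.3082]
Step 34: x=[2.8318] v=[-3.2986]
Step 35: x=[2.6677] v=[-3.2812]
Step 36: x=[2.5049] v=[-3.2560]
Step 37: x=[2.3437] v=[-3.2231]
Step 38: x=[2.1846] v=[-3.1825]
Step 39: x=[2.0279] v=[-3.1344]
Step 40: x=[1.8740] v=[-3.0789]
Step 41: x=[1.7232] v=[-3.0161]
Step 42: x=[1.5759] v=[-2.9461]
Step 43: x=[1.4324] v=[-2.8692]
Step 44: x=[1.2931] v=[-2.7855]
Step 45: x=[1.1583] v=[-2.6952]
Step 46: x=[1.0284] v=[-2.5985]
Step 47: x=[0.9036] v=[-2.4956]
Step 48: x=[0.7843] v=[-2.3868]
Step 49: x=[0.6707] v=[-2.2724]
Step 50: x=[0.5631] v=[-2.1526]
Step 51: x=[0.4617] v=[-2.0277]
Step 52: x=[0.3668] v=[-1.8980]
Step 53: x=[0.2786] v=[-1.7638]
Step 54: x=[0.1973] v=[-1.6254]
Step 55: x=[0.1231] v=[-1.4832]
Step 56: x=[0.0562] v=[-1.3375]
Step 57: x=[-0.0032] v=[-1.1886]
Step 58: x=[-0.0550] v=[-1.0369]
Step 59: x=[-0.0991] v=[-0.8827]
Step 60: x=[-0.1354] v=[-0.7264]
Step 61: x=[-0.1638] v=[-0.5684]
Step 62: x=[-0.1843] v=[-0.4091]
Step 63: x=[-0.1967] v=[-0.2488]
Step 64: x=[-0.2011] v=[-0.0879]
Step 65: x=[-0.1974] v=[0.0732]
First v>=0 after going negative at step 65, time=3.2500

Answer: 3.2500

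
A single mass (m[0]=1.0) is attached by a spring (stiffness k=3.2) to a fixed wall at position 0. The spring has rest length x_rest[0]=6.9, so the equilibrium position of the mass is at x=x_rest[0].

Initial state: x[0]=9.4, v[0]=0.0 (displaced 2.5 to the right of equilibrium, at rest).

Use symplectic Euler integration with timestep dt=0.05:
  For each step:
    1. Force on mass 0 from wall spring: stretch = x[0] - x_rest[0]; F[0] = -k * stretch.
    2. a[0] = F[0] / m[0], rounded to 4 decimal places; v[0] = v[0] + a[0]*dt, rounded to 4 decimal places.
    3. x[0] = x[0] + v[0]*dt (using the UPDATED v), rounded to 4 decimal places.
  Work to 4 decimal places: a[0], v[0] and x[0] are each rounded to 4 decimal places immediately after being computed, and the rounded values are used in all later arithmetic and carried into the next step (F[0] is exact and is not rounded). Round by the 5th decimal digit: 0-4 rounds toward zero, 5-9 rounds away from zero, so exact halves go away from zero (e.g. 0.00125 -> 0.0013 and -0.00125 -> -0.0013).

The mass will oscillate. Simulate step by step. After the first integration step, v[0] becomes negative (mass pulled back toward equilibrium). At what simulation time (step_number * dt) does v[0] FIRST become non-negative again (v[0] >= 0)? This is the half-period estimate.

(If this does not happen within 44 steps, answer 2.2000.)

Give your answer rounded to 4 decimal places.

Answer: 1.8000

Derivation:
Step 0: x=[9.4000] v=[0.0000]
Step 1: x=[9.3800] v=[-0.4000]
Step 2: x=[9.3402] v=[-0.7968]
Step 3: x=[9.2808] v=[-1.1872]
Step 4: x=[9.2024] v=[-1.5681]
Step 5: x=[9.1056] v=[-1.9365]
Step 6: x=[8.9911] v=[-2.2894]
Step 7: x=[8.8599] v=[-2.6240]
Step 8: x=[8.7130] v=[-2.9376]
Step 9: x=[8.5516] v=[-3.2277]
Step 10: x=[8.3770] v=[-3.4920]
Step 11: x=[8.1906] v=[-3.7283]
Step 12: x=[7.9939] v=[-3.9348]
Step 13: x=[7.7884] v=[-4.1098]
Step 14: x=[7.5758] v=[-4.2519]
Step 15: x=[7.3578] v=[-4.3600]
Step 16: x=[7.1361] v=[-4.4333]
Step 17: x=[6.9125] v=[-4.4711]
Step 18: x=[6.6888] v=[-4.4731]
Step 19: x=[6.4668] v=[-4.4393]
Step 20: x=[6.2483] v=[-4.3700]
Step 21: x=[6.0350] v=[-4.2657]
Step 22: x=[5.8286] v=[-4.1273]
Step 23: x=[5.6308] v=[-3.9559]
Step 24: x=[5.4432] v=[-3.7528]
Step 25: x=[5.2672] v=[-3.5197]
Step 26: x=[5.1043] v=[-3.2585]
Step 27: x=[4.9557] v=[-2.9712]
Step 28: x=[4.8227] v=[-2.6601]
Step 29: x=[4.7063] v=[-2.3277]
Step 30: x=[4.6075] v=[-1.9767]
Step 31: x=[4.5270] v=[-1.6099]
Step 32: x=[4.4655] v=[-1.2302]
Step 33: x=[4.4235] v=[-0.8407]
Step 34: x=[4.4013] v=[-0.4445]
Step 35: x=[4.3991] v=[-0.0447]
Step 36: x=[4.4169] v=[0.3554]
First v>=0 after going negative at step 36, time=1.8000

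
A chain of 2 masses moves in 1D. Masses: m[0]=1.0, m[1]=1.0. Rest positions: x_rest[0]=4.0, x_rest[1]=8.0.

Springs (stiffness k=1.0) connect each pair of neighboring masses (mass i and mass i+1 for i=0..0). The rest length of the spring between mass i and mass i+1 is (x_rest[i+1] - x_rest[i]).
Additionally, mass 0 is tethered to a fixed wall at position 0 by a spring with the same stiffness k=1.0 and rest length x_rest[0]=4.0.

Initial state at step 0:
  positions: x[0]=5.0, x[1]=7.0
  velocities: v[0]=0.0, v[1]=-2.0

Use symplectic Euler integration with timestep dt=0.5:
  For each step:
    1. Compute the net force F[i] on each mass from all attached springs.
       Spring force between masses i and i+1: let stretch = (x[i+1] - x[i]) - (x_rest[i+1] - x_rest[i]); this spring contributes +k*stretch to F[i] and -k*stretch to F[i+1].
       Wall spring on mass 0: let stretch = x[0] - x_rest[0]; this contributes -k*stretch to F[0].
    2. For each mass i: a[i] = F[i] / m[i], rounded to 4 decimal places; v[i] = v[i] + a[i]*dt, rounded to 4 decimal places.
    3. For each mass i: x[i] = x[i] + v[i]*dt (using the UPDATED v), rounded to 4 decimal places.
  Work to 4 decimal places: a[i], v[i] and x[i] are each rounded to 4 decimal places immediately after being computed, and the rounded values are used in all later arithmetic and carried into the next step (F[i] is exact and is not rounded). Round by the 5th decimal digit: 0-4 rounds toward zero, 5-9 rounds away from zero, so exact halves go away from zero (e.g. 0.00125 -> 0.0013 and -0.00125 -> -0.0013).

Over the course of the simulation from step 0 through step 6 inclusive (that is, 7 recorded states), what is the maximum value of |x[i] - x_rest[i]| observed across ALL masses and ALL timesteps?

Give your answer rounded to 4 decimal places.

Answer: 2.5820

Derivation:
Step 0: x=[5.0000 7.0000] v=[0.0000 -2.0000]
Step 1: x=[4.2500 6.5000] v=[-1.5000 -1.0000]
Step 2: x=[3.0000 6.4375] v=[-2.5000 -0.1250]
Step 3: x=[1.8594 6.5157] v=[-2.2813 0.1563]
Step 4: x=[1.4180 6.4298] v=[-0.8829 -0.1719]
Step 5: x=[1.8750 6.0909] v=[0.9140 -0.6778]
Step 6: x=[2.9173 5.6980] v=[2.0845 -0.7858]
Max displacement = 2.5820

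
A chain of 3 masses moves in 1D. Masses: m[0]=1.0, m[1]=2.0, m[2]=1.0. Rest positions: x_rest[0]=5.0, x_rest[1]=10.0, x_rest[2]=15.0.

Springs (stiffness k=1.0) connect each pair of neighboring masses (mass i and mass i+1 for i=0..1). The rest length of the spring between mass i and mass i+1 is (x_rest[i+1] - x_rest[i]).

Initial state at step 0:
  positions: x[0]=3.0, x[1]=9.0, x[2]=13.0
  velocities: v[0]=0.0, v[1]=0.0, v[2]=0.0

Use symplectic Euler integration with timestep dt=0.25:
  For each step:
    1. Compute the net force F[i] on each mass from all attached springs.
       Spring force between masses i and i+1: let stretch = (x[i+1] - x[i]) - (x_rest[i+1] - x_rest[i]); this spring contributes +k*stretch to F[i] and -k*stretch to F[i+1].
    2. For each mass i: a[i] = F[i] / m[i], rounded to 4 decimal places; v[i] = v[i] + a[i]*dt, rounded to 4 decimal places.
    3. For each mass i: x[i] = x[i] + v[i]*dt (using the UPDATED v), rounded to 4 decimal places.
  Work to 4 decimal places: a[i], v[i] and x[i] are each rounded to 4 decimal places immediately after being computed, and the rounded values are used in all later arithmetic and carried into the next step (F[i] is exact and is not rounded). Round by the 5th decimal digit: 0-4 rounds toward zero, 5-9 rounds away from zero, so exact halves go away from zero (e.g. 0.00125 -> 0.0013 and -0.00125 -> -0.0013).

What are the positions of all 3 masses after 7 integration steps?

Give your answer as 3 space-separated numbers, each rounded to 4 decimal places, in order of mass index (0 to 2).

Step 0: x=[3.0000 9.0000 13.0000] v=[0.0000 0.0000 0.0000]
Step 1: x=[3.0625 8.9375 13.0625] v=[0.2500 -0.2500 0.2500]
Step 2: x=[3.1797 8.8203 13.1797] v=[0.4688 -0.4688 0.4688]
Step 3: x=[3.3370 8.6631 13.3370] v=[0.6290 -0.6290 0.6290]
Step 4: x=[3.5146 8.4855 13.5146] v=[0.7105 -0.7105 0.7105]
Step 5: x=[3.6904 8.3097 13.6904] v=[0.7032 -0.7032 0.7032]
Step 6: x=[3.8424 8.1577 13.8424] v=[0.6080 -0.6080 0.6080]
Step 7: x=[3.9516 8.0485 13.9516] v=[0.4368 -0.4368 0.4368]

Answer: 3.9516 8.0485 13.9516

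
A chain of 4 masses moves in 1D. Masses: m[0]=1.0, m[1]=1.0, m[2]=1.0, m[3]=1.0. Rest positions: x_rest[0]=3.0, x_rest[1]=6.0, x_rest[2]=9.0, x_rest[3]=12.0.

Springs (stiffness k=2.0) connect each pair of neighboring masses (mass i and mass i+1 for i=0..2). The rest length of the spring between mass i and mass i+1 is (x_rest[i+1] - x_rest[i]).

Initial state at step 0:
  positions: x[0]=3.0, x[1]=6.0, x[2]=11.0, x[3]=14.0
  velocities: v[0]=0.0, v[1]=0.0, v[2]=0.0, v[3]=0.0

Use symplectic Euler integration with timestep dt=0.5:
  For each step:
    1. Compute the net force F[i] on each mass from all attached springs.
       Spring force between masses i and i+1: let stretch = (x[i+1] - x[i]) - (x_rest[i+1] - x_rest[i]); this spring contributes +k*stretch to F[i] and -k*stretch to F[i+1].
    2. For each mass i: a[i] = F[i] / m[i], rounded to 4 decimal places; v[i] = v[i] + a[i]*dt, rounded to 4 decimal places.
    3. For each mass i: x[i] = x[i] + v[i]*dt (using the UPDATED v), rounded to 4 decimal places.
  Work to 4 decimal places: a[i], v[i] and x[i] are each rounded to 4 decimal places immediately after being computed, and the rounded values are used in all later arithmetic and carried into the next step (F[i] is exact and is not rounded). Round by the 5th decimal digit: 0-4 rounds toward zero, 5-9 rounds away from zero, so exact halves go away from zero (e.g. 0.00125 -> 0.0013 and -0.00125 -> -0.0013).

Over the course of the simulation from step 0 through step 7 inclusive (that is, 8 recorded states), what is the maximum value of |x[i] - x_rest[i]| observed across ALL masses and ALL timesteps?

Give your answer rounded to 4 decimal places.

Step 0: x=[3.0000 6.0000 11.0000 14.0000] v=[0.0000 0.0000 0.0000 0.0000]
Step 1: x=[3.0000 7.0000 10.0000 14.0000] v=[0.0000 2.0000 -2.0000 0.0000]
Step 2: x=[3.5000 7.5000 9.5000 13.5000] v=[1.0000 1.0000 -1.0000 -1.0000]
Step 3: x=[4.5000 7.0000 10.0000 12.5000] v=[2.0000 -1.0000 1.0000 -2.0000]
Step 4: x=[5.2500 6.7500 10.2500 11.7500] v=[1.5000 -0.5000 0.5000 -1.5000]
Step 5: x=[5.2500 7.5000 9.5000 11.7500] v=[0.0000 1.5000 -1.5000 0.0000]
Step 6: x=[4.8750 8.1250 8.8750 12.1250] v=[-0.7500 1.2500 -1.2500 0.7500]
Step 7: x=[4.6250 7.5000 9.5000 12.3750] v=[-0.5000 -1.2500 1.2500 0.5000]
Max displacement = 2.2500

Answer: 2.2500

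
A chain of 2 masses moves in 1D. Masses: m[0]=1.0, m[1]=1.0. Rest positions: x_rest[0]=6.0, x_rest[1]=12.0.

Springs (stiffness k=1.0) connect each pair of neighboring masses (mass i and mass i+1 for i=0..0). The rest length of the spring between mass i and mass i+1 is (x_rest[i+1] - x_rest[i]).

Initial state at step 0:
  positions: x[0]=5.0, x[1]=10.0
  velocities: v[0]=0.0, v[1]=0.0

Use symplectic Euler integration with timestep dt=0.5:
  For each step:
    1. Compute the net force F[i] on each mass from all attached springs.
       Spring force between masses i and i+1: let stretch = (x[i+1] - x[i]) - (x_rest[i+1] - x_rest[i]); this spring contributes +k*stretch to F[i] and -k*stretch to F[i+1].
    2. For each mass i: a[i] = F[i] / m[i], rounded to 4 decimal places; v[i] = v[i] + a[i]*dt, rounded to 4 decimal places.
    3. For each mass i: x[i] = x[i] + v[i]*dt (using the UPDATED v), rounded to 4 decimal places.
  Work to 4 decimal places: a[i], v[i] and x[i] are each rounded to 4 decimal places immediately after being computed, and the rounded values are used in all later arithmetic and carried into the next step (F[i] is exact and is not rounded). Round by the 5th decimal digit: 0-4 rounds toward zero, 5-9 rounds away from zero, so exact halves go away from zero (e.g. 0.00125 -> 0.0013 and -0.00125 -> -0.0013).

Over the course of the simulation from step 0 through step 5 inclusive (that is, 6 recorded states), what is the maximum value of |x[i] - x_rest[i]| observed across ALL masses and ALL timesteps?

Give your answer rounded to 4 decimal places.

Step 0: x=[5.0000 10.0000] v=[0.0000 0.0000]
Step 1: x=[4.7500 10.2500] v=[-0.5000 0.5000]
Step 2: x=[4.3750 10.6250] v=[-0.7500 0.7500]
Step 3: x=[4.0625 10.9375] v=[-0.6250 0.6250]
Step 4: x=[3.9688 11.0313] v=[-0.1875 0.1875]
Step 5: x=[4.1407 10.8594] v=[0.3438 -0.3438]
Max displacement = 2.0312

Answer: 2.0312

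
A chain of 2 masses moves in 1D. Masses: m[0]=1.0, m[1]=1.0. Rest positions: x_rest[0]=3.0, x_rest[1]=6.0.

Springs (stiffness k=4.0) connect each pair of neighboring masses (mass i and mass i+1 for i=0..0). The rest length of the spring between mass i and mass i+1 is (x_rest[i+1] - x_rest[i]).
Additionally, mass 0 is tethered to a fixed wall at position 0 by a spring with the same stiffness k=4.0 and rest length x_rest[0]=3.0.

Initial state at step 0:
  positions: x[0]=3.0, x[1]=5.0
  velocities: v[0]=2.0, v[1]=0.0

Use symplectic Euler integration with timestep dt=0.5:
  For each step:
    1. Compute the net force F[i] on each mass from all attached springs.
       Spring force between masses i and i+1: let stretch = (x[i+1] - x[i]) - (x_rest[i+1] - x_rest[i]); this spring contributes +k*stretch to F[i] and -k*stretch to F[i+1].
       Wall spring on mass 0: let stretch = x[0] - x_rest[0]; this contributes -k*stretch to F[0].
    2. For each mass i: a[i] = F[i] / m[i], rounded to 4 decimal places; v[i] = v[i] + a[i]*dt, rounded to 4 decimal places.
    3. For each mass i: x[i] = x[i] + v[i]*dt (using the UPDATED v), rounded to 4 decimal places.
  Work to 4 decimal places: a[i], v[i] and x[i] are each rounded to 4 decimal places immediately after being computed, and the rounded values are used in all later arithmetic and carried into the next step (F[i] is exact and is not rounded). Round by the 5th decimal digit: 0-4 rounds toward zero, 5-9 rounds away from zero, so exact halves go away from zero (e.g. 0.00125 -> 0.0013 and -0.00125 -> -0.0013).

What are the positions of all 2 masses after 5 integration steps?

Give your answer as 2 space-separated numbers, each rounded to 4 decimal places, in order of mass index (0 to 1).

Answer: 3.0000 7.0000

Derivation:
Step 0: x=[3.0000 5.0000] v=[2.0000 0.0000]
Step 1: x=[3.0000 6.0000] v=[0.0000 2.0000]
Step 2: x=[3.0000 7.0000] v=[0.0000 2.0000]
Step 3: x=[4.0000 7.0000] v=[2.0000 0.0000]
Step 4: x=[4.0000 7.0000] v=[0.0000 0.0000]
Step 5: x=[3.0000 7.0000] v=[-2.0000 0.0000]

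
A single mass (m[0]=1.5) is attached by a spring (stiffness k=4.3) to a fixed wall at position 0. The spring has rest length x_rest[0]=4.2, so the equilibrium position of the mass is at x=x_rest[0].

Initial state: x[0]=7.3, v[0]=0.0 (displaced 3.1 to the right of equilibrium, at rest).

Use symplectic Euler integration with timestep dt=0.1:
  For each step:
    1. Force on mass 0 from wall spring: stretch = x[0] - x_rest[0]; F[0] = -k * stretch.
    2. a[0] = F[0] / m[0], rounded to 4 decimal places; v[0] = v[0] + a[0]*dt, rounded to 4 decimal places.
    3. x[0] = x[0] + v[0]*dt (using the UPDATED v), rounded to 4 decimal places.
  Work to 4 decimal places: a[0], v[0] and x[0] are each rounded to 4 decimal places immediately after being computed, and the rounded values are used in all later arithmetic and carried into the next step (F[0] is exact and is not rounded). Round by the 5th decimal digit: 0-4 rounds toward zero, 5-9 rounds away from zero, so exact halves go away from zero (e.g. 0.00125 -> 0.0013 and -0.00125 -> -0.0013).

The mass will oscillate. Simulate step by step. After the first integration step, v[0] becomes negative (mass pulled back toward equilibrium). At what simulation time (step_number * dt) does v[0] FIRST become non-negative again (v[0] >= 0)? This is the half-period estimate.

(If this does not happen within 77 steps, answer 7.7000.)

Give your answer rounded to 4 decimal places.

Step 0: x=[7.3000] v=[0.0000]
Step 1: x=[7.2111] v=[-0.8887]
Step 2: x=[7.0359] v=[-1.7519]
Step 3: x=[6.7794] v=[-2.5649]
Step 4: x=[6.4490] v=[-3.3043]
Step 5: x=[6.0541] v=[-3.9490]
Step 6: x=[5.6061] v=[-4.4805]
Step 7: x=[5.1177] v=[-4.8836]
Step 8: x=[4.6030] v=[-5.1467]
Step 9: x=[4.0768] v=[-5.2622]
Step 10: x=[3.5541] v=[-5.2269]
Step 11: x=[3.0499] v=[-5.0417]
Step 12: x=[2.5787] v=[-4.7120]
Step 13: x=[2.1540] v=[-4.2472]
Step 14: x=[1.7879] v=[-3.6607]
Step 15: x=[1.4910] v=[-2.9692]
Step 16: x=[1.2717] v=[-2.1926]
Step 17: x=[1.1364] v=[-1.3532]
Step 18: x=[1.0889] v=[-0.4750]
Step 19: x=[1.1306] v=[0.4169]
First v>=0 after going negative at step 19, time=1.9000

Answer: 1.9000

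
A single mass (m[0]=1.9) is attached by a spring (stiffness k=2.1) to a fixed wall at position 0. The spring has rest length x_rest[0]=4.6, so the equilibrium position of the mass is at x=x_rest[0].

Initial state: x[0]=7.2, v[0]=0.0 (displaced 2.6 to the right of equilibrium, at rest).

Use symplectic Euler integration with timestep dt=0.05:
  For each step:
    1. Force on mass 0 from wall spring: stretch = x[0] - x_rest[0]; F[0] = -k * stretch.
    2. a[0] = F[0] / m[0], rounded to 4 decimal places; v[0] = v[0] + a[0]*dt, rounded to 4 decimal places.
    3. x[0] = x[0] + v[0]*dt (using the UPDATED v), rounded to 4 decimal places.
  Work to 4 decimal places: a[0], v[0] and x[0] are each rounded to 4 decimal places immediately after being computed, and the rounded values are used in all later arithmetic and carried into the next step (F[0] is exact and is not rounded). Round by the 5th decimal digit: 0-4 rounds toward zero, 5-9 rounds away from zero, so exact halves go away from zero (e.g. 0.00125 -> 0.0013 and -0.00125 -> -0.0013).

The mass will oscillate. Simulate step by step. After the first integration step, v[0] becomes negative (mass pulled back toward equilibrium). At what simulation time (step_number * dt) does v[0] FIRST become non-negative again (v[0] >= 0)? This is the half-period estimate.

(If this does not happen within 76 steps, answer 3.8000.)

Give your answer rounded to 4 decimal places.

Answer: 3.0000

Derivation:
Step 0: x=[7.2000] v=[0.0000]
Step 1: x=[7.1928] v=[-0.1437]
Step 2: x=[7.1785] v=[-0.2870]
Step 3: x=[7.1570] v=[-0.4295]
Step 4: x=[7.1285] v=[-0.5708]
Step 5: x=[7.0930] v=[-0.7105]
Step 6: x=[7.0506] v=[-0.8483]
Step 7: x=[7.0014] v=[-0.9837]
Step 8: x=[6.9456] v=[-1.1164]
Step 9: x=[6.8833] v=[-1.2460]
Step 10: x=[6.8147] v=[-1.3722]
Step 11: x=[6.7400] v=[-1.4946]
Step 12: x=[6.6594] v=[-1.6129]
Step 13: x=[6.5731] v=[-1.7267]
Step 14: x=[6.4813] v=[-1.8357]
Step 15: x=[6.3843] v=[-1.9397]
Step 16: x=[6.2824] v=[-2.0383]
Step 17: x=[6.1758] v=[-2.1313]
Step 18: x=[6.0649] v=[-2.2184]
Step 19: x=[5.9499] v=[-2.2994]
Step 20: x=[5.8312] v=[-2.3740]
Step 21: x=[5.7091] v=[-2.4420]
Step 22: x=[5.5839] v=[-2.5033]
Step 23: x=[5.4560] v=[-2.5577]
Step 24: x=[5.3258] v=[-2.6050]
Step 25: x=[5.1935] v=[-2.6451]
Step 26: x=[5.0596] v=[-2.6779]
Step 27: x=[4.9244] v=[-2.7033]
Step 28: x=[4.7883] v=[-2.7212]
Step 29: x=[4.6517] v=[-2.7316]
Step 30: x=[4.5150] v=[-2.7345]
Step 31: x=[4.3785] v=[-2.7298]
Step 32: x=[4.2426] v=[-2.7176]
Step 33: x=[4.1077] v=[-2.6979]
Step 34: x=[3.9742] v=[-2.6707]
Step 35: x=[3.8424] v=[-2.6361]
Step 36: x=[3.7127] v=[-2.5942]
Step 37: x=[3.5854] v=[-2.5452]
Step 38: x=[3.4609] v=[-2.4891]
Step 39: x=[3.3396] v=[-2.4262]
Step 40: x=[3.2218] v=[-2.3565]
Step 41: x=[3.1078] v=[-2.2803]
Step 42: x=[2.9979] v=[-2.1978]
Step 43: x=[2.8924] v=[-2.1093]
Step 44: x=[2.7917] v=[-2.0149]
Step 45: x=[2.6960] v=[-1.9150]
Step 46: x=[2.6055] v=[-1.8098]
Step 47: x=[2.5205] v=[-1.6996]
Step 48: x=[2.4413] v=[-1.5847]
Step 49: x=[2.3680] v=[-1.4654]
Step 50: x=[2.3009] v=[-1.3421]
Step 51: x=[2.2402] v=[-1.2150]
Step 52: x=[2.1860] v=[-1.0846]
Step 53: x=[2.1384] v=[-0.9512]
Step 54: x=[2.0976] v=[-0.8152]
Step 55: x=[2.0638] v=[-0.6769]
Step 56: x=[2.0370] v=[-0.5367]
Step 57: x=[2.0172] v=[-0.3951]
Step 58: x=[2.0046] v=[-0.2524]
Step 59: x=[1.9992] v=[-0.1090]
Step 60: x=[2.0009] v=[0.0347]
First v>=0 after going negative at step 60, time=3.0000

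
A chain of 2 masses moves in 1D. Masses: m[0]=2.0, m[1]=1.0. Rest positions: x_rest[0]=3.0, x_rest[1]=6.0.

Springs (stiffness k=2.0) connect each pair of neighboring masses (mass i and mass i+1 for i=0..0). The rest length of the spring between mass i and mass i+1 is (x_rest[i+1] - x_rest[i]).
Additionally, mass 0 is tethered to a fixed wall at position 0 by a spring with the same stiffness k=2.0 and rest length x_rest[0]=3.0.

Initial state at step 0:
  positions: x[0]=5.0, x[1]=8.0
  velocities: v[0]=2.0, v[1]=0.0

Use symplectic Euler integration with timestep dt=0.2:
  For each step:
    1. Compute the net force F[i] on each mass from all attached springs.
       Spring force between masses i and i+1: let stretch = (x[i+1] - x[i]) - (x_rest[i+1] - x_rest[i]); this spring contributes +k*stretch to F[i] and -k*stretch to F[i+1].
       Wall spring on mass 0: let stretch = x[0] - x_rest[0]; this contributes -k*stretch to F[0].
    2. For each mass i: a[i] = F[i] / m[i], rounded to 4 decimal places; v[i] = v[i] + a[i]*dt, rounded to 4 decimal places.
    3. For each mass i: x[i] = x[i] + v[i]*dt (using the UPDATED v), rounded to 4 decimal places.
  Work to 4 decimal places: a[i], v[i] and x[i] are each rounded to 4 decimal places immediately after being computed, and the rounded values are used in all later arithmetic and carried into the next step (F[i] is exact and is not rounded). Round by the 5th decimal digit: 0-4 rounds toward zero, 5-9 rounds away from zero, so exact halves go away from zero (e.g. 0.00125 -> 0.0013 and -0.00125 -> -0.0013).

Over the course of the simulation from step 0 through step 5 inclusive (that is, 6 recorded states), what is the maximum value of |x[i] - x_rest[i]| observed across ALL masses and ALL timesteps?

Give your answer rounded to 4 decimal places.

Step 0: x=[5.0000 8.0000] v=[2.0000 0.0000]
Step 1: x=[5.3200 8.0000] v=[1.6000 0.0000]
Step 2: x=[5.5344 8.0256] v=[1.0720 0.1280]
Step 3: x=[5.6271 8.0919] v=[0.4634 0.3315]
Step 4: x=[5.5933 8.2010] v=[-0.1691 0.5456]
Step 5: x=[5.4401 8.3415] v=[-0.7662 0.7025]
Max displacement = 2.6271

Answer: 2.6271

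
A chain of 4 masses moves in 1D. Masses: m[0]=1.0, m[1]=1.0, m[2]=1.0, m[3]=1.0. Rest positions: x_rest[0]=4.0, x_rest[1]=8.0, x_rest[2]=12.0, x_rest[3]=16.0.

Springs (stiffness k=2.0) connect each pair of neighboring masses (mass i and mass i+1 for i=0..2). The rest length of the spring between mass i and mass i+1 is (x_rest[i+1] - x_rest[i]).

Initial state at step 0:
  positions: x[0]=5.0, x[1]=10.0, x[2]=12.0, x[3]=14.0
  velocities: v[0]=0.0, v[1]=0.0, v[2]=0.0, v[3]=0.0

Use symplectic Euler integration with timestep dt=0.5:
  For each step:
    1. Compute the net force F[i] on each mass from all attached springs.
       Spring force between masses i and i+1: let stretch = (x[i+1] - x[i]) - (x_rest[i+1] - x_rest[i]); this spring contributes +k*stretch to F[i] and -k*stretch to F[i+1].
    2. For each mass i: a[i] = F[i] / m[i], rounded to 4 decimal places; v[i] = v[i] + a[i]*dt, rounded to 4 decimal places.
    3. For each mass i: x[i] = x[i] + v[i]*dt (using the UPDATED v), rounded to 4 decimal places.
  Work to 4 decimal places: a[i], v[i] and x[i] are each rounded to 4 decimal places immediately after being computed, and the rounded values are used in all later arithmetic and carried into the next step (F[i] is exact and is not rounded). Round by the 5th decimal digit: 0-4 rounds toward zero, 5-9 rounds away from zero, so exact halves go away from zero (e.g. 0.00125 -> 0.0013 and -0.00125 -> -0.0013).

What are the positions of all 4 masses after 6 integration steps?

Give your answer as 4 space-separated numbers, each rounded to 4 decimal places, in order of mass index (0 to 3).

Step 0: x=[5.0000 10.0000 12.0000 14.0000] v=[0.0000 0.0000 0.0000 0.0000]
Step 1: x=[5.5000 8.5000 12.0000 15.0000] v=[1.0000 -3.0000 0.0000 2.0000]
Step 2: x=[5.5000 7.2500 11.7500 16.5000] v=[0.0000 -2.5000 -0.5000 3.0000]
Step 3: x=[4.3750 7.3750 11.6250 17.6250] v=[-2.2500 0.2500 -0.2500 2.2500]
Step 4: x=[2.7500 8.1250 12.3750 17.7500] v=[-3.2500 1.5000 1.5000 0.2500]
Step 5: x=[1.8125 8.3125 13.6875 17.1875] v=[-1.8750 0.3750 2.6250 -1.1250]
Step 6: x=[2.1250 7.9375 14.0625 16.8750] v=[0.6250 -0.7500 0.7500 -0.6250]

Answer: 2.1250 7.9375 14.0625 16.8750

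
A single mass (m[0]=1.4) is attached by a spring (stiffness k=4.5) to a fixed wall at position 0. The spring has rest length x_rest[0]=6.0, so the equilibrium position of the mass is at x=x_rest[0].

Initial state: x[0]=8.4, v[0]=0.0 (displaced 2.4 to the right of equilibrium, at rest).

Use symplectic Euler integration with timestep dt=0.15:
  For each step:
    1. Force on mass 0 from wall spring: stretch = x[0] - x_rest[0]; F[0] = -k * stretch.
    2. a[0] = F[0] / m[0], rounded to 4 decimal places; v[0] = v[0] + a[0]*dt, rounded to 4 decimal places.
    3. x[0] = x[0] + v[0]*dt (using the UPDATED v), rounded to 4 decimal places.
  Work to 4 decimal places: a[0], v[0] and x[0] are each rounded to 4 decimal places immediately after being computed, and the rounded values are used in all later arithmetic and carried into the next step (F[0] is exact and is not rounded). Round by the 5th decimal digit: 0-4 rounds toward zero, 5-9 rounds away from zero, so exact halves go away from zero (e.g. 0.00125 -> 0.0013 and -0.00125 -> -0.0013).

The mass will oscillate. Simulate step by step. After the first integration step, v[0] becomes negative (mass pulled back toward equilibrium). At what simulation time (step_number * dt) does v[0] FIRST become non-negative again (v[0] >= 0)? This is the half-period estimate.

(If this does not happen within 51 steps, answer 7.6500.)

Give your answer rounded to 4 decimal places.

Step 0: x=[8.4000] v=[0.0000]
Step 1: x=[8.2264] v=[-1.1571]
Step 2: x=[7.8918] v=[-2.2305]
Step 3: x=[7.4204] v=[-3.1426]
Step 4: x=[6.8463] v=[-3.8274]
Step 5: x=[6.2110] v=[-4.2354]
Step 6: x=[5.5604] v=[-4.3371]
Step 7: x=[4.9416] v=[-4.1252]
Step 8: x=[4.3994] v=[-3.6149]
Step 9: x=[3.9729] v=[-2.8432]
Step 10: x=[3.6930] v=[-1.8658]
Step 11: x=[3.5800] v=[-0.7535]
Step 12: x=[3.6420] v=[0.4133]
First v>=0 after going negative at step 12, time=1.8000

Answer: 1.8000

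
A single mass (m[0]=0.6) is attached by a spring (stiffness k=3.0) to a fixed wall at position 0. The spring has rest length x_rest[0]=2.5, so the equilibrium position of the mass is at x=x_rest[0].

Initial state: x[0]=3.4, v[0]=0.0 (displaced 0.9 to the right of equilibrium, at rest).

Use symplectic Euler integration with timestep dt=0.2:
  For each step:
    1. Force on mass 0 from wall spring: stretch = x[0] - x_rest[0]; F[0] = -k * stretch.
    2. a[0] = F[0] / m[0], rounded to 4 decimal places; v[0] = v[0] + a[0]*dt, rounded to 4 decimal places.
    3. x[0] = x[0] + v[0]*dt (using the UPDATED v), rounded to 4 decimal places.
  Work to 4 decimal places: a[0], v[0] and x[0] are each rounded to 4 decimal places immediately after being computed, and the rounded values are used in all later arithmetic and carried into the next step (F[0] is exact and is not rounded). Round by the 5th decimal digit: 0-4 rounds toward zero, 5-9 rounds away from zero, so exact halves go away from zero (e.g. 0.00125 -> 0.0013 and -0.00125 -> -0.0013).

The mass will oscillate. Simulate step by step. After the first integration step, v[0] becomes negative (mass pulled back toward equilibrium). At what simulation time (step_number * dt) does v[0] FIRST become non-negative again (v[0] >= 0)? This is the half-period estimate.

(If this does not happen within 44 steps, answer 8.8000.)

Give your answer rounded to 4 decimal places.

Answer: 1.4000

Derivation:
Step 0: x=[3.4000] v=[0.0000]
Step 1: x=[3.2200] v=[-0.9000]
Step 2: x=[2.8960] v=[-1.6200]
Step 3: x=[2.4928] v=[-2.0160]
Step 4: x=[2.0910] v=[-2.0088]
Step 5: x=[1.7710] v=[-1.5998]
Step 6: x=[1.5968] v=[-0.8708]
Step 7: x=[1.6033] v=[0.0324]
First v>=0 after going negative at step 7, time=1.4000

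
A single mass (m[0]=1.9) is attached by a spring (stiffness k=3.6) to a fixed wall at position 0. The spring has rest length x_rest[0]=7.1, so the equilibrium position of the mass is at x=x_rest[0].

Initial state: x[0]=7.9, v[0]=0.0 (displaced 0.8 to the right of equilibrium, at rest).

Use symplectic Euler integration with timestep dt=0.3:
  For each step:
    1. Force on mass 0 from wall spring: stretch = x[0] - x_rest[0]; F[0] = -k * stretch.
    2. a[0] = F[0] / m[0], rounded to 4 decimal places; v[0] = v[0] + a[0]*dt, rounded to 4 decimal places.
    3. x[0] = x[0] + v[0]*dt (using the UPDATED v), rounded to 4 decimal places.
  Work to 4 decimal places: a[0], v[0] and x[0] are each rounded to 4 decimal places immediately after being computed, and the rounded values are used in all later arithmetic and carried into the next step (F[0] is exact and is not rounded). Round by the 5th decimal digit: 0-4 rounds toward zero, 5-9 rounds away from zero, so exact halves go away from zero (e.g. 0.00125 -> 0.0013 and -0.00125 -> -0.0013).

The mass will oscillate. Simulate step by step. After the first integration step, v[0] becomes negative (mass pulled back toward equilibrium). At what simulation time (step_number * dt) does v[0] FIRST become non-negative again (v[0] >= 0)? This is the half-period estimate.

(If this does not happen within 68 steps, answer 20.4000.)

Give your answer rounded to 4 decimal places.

Step 0: x=[7.9000] v=[0.0000]
Step 1: x=[7.7636] v=[-0.4547]
Step 2: x=[7.5140] v=[-0.8319]
Step 3: x=[7.1938] v=[-1.0672]
Step 4: x=[6.8577] v=[-1.1205]
Step 5: x=[6.5629] v=[-0.9828]
Step 6: x=[6.3597] v=[-0.6775]
Step 7: x=[6.2827] v=[-0.2567]
Step 8: x=[6.3451] v=[0.2079]
First v>=0 after going negative at step 8, time=2.4000

Answer: 2.4000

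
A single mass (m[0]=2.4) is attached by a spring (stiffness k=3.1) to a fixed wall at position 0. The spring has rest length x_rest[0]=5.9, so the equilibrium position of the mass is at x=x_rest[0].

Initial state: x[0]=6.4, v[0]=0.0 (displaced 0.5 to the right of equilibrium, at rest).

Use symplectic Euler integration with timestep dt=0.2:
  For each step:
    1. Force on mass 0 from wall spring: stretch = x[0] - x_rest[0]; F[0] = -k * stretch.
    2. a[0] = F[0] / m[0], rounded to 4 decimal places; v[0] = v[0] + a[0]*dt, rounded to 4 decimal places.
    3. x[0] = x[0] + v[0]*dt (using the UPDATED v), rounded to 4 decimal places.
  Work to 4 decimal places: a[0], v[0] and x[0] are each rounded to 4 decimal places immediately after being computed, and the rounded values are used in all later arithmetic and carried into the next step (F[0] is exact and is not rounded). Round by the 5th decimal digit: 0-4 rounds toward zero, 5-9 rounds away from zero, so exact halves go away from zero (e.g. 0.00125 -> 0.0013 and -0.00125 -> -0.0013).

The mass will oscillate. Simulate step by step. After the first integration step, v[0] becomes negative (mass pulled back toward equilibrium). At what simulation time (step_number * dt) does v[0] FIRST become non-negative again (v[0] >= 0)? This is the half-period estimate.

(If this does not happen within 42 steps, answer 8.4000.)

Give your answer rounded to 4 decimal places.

Answer: 2.8000

Derivation:
Step 0: x=[6.4000] v=[0.0000]
Step 1: x=[6.3742] v=[-0.1292]
Step 2: x=[6.3239] v=[-0.2517]
Step 3: x=[6.2517] v=[-0.3612]
Step 4: x=[6.1613] v=[-0.4521]
Step 5: x=[6.0574] v=[-0.5196]
Step 6: x=[5.9453] v=[-0.5603]
Step 7: x=[5.8309] v=[-0.5720]
Step 8: x=[5.7201] v=[-0.5541]
Step 9: x=[5.6186] v=[-0.5076]
Step 10: x=[5.5316] v=[-0.4349]
Step 11: x=[5.4637] v=[-0.3397]
Step 12: x=[5.4183] v=[-0.2270]
Step 13: x=[5.3978] v=[-0.1026]
Step 14: x=[5.4032] v=[0.0271]
First v>=0 after going negative at step 14, time=2.8000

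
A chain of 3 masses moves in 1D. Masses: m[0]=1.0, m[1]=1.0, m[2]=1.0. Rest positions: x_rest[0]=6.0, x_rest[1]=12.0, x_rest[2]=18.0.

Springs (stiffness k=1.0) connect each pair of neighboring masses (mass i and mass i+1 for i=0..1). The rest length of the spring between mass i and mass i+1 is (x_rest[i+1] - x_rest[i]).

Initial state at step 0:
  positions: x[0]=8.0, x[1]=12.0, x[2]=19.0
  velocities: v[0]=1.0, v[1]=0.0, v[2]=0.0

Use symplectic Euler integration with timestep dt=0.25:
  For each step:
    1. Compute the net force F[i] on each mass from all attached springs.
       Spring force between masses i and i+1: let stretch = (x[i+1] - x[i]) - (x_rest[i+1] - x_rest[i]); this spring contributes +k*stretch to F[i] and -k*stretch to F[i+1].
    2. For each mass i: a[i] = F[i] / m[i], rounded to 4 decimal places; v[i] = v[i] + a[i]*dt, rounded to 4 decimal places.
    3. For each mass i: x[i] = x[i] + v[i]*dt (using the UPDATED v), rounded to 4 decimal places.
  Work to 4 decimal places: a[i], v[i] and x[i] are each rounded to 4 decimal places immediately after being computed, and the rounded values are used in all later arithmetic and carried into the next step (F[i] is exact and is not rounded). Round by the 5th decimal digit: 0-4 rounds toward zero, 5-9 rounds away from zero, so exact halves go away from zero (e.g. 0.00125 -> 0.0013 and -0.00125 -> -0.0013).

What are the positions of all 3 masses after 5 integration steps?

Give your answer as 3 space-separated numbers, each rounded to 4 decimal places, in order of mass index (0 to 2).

Answer: 7.6945 14.0110 18.5445

Derivation:
Step 0: x=[8.0000 12.0000 19.0000] v=[1.0000 0.0000 0.0000]
Step 1: x=[8.1250 12.1875 18.9375] v=[0.5000 0.7500 -0.2500]
Step 2: x=[8.1289 12.5430 18.8281] v=[0.0156 1.4219 -0.4375]
Step 3: x=[8.0337 13.0154 18.7009] v=[-0.3809 1.8897 -0.5088]
Step 4: x=[7.8748 13.5318 18.5934] v=[-0.6355 2.0657 -0.4302]
Step 5: x=[7.6945 14.0110 18.5445] v=[-0.7213 1.9169 -0.1956]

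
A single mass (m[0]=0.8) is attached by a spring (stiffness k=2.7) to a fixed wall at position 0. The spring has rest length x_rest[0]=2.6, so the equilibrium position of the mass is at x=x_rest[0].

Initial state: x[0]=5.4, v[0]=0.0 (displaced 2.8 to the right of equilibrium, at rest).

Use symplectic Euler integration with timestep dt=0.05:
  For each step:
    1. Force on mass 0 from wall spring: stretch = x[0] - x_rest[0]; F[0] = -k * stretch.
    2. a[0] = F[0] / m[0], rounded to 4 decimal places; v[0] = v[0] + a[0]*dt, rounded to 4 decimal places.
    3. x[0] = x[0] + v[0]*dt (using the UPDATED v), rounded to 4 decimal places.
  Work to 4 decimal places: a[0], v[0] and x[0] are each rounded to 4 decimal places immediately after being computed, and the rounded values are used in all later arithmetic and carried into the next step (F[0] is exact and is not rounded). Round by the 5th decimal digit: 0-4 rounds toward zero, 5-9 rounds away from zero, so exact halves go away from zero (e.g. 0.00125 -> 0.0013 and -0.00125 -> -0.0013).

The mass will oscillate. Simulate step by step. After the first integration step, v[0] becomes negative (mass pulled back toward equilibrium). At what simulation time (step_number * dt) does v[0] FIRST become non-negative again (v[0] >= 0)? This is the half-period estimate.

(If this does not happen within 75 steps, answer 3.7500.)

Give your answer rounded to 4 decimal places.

Answer: 1.7500

Derivation:
Step 0: x=[5.4000] v=[0.0000]
Step 1: x=[5.3764] v=[-0.4725]
Step 2: x=[5.3294] v=[-0.9410]
Step 3: x=[5.2593] v=[-1.4016]
Step 4: x=[5.1668] v=[-1.8504]
Step 5: x=[5.0526] v=[-2.2836]
Step 6: x=[4.9177] v=[-2.6975]
Step 7: x=[4.7633] v=[-3.0886]
Step 8: x=[4.5906] v=[-3.4537]
Step 9: x=[4.4011] v=[-3.7896]
Step 10: x=[4.1964] v=[-4.0935]
Step 11: x=[3.9783] v=[-4.3629]
Step 12: x=[3.7485] v=[-4.5955]
Step 13: x=[3.5090] v=[-4.7893]
Step 14: x=[3.2619] v=[-4.9427]
Step 15: x=[3.0092] v=[-5.0544]
Step 16: x=[2.7530] v=[-5.1235]
Step 17: x=[2.4955] v=[-5.1493]
Step 18: x=[2.2389] v=[-5.1317]
Step 19: x=[1.9854] v=[-5.0708]
Step 20: x=[1.7370] v=[-4.9671]
Step 21: x=[1.4959] v=[-4.8215]
Step 22: x=[1.2641] v=[-4.6352]
Step 23: x=[1.0436] v=[-4.4098]
Step 24: x=[0.8362] v=[-4.1472]
Step 25: x=[0.6437] v=[-3.8496]
Step 26: x=[0.4677] v=[-3.5195]
Step 27: x=[0.3097] v=[-3.1597]
Step 28: x=[0.1710] v=[-2.7732]
Step 29: x=[0.0528] v=[-2.3633]
Step 30: x=[-0.0439] v=[-1.9335]
Step 31: x=[-0.1183] v=[-1.4873]
Step 32: x=[-0.1697] v=[-1.0286]
Step 33: x=[-0.1978] v=[-0.5612]
Step 34: x=[-0.2023] v=[-0.0891]
Step 35: x=[-0.1831] v=[0.3838]
First v>=0 after going negative at step 35, time=1.7500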